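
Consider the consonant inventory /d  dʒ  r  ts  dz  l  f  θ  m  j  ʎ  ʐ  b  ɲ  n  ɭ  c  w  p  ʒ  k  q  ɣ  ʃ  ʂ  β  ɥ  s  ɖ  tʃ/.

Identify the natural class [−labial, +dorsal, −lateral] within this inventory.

Eliminate segments failing any feature: /d, dʒ, r, ts, dz, l, θ, ʐ, n, ɭ, ʒ, ʃ, ʂ, s, ɖ, tʃ/ are [−dorsal]; /f, m, b, w, p, β, ɥ/ are [+labial]; /ʎ/ is [+lateral]. The remaining /j, ɲ, c, k, q, ɣ/ satisfy [−labial], [+dorsal], [−lateral].

j, ɲ, c, k, q, ɣ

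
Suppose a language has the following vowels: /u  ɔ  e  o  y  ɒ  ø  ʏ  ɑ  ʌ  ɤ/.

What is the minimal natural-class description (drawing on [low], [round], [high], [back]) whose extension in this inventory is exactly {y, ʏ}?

[+high, −back]

Every target segment is [+high], [−back]; each remaining inventory member fails at least one of these. Each conjunct is needed — [−back] alone would also admit /e, ø/; [+high] alone would also admit /u/ — and no other single listed feature has exactly this extension, so two is the minimum.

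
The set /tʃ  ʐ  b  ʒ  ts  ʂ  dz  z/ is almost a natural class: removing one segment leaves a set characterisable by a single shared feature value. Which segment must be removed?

b

/ʐ, ʒ, z, ʂ, tʃ, dz, ts/ are all [+strident], but /b/ (voiced bilabial stop) is [−strident]. No other single segment can be removed to leave a set sharing one feature value that the removed segment lacks, so /b/ is the odd one out.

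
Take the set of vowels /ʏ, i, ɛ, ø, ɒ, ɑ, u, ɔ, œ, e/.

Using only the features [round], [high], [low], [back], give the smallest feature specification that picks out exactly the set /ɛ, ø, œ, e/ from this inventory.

Every target segment is [-high], [-back]; each remaining inventory member fails at least one of these. Each conjunct is needed — [-back] alone would also admit /ʏ, i/; [-high] alone would also admit /ɒ, ɑ, ɔ/ — and no other single listed feature has exactly this extension, so two is the minimum.

[-high, -back]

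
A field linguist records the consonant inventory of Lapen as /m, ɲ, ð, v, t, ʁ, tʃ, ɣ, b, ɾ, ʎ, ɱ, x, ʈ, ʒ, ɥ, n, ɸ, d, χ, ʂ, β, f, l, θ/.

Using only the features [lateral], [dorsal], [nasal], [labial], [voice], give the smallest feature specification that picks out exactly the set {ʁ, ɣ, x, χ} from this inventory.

Every target segment is [−nasal], [−lateral], [−labial], [+dorsal]; each remaining inventory member fails at least one of these. Each conjunct is needed — [−lateral, −labial, +dorsal] alone would also admit /ɲ/; [−nasal, −labial, +dorsal] alone would also admit /ʎ/; [−nasal, −lateral, +dorsal] alone would also admit /ɥ/; [−nasal, −lateral, −labial] alone would also admit /ð, t, tʃ, ɾ, …/ — and no other combination of three listed features has exactly this extension, so four is the minimum.

[−nasal, −lateral, −labial, +dorsal]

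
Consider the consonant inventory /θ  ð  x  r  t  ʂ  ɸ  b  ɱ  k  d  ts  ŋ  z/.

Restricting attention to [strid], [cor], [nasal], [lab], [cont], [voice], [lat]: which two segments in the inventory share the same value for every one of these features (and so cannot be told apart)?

On the given features, /ð/ and /r/ have an identical profile: [−strident], [+coronal], [−nasal], [−labial], [+continuant], [+voice], [−lateral]. No other two segments in the inventory coincide on all 7 features. (They do differ in [sonorant], which is not among the given features.)

ð, r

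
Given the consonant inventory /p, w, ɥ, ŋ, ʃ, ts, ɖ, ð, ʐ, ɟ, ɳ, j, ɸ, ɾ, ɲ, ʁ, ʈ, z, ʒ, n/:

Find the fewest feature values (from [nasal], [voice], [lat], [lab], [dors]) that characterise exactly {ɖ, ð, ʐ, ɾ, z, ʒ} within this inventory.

[+voice, -nasal, -dors]

Every target segment is [+voice], [-nasal], [-dorsal]; each remaining inventory member fails at least one of these. Each conjunct is needed — [-nasal, -dorsal] alone would also admit /p, ʃ, ts, ɸ, …/; [+voice, -dorsal] alone would also admit /ɳ, n/; [+voice, -nasal] alone would also admit /w, ɥ, ɟ, j, …/ — and no other combination of two listed features has exactly this extension, so three is the minimum.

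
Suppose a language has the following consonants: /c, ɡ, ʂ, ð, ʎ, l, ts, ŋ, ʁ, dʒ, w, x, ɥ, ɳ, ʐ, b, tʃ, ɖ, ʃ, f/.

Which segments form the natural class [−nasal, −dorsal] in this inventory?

ʂ, ð, l, ts, dʒ, ʐ, b, tʃ, ɖ, ʃ, f

Among the inventory, the [−nasal] segments are /c, ɡ, ʂ, ð, ʎ, l, ts, ʁ, dʒ, w, x, ɥ, ʐ, b, tʃ, ɖ, ʃ, f/.
Of those, [−dorsal] leaves /ʂ, ð, l, ts, dʒ, ʐ, b, tʃ, ɖ, ʃ, f/.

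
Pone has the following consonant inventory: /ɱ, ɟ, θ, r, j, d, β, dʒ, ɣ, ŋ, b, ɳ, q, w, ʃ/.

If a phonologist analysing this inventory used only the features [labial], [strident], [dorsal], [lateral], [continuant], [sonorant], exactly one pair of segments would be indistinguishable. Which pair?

On the given features, /q/ and /ɟ/ have an identical profile: [−labial], [−strident], [+dorsal], [−lateral], [−continuant], [−sonorant]. No other two segments in the inventory coincide on all 6 features. (They do differ in [voice], [high] and [back], which are not among the given features.)

q, ɟ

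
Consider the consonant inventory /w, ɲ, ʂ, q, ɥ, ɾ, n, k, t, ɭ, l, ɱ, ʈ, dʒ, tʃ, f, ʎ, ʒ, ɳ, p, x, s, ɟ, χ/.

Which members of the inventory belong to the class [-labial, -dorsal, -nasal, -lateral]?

Eliminate segments failing any feature: /w, ɥ, ɱ, f, p/ are [+labial]; /ɲ, q, k, ʎ, x, ɟ, χ/ are [+dorsal]; /n, ɳ/ are [+nasal]; /ɭ, l/ are [+lateral]. The remaining /ʂ, ɾ, t, ʈ, dʒ, tʃ, ʒ, s/ satisfy [-labial], [-dorsal], [-nasal], [-lateral].

ʂ, ɾ, t, ʈ, dʒ, tʃ, ʒ, s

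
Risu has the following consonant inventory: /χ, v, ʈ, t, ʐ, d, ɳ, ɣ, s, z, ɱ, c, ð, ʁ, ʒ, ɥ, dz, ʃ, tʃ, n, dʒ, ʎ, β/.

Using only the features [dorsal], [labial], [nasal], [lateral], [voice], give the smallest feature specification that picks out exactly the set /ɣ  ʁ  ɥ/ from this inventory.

/ɣ, ʁ, ɥ/ are all [+voice], [-lateral], [+dorsal], and no other segment in the inventory matches all three values. Dropping any one of them over-generates: [-lateral, +dorsal] alone would also admit /χ, c/; [+voice, +dorsal] alone would also admit /ʎ/; [+voice, -lateral] alone would also admit /v, ʐ, d, ɳ, …/. No other combination of two listed features picks out exactly this set either, so fewer than three features will not do.

[+voice, -lateral, +dorsal]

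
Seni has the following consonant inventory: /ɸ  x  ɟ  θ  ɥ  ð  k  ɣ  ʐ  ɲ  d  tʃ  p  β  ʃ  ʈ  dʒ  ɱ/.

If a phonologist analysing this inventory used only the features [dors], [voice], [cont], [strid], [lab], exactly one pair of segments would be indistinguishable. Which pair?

ɲ, ɟ

Both /ɲ/ and /ɟ/ are [+dorsal], [+voice], [−continuant], [−strident], [−labial]. Since the list omits [sonorant] and [nasal] — which do distinguish the palatal nasal from the voiced palatal stop — this pair collapses; all other pairs remain distinct.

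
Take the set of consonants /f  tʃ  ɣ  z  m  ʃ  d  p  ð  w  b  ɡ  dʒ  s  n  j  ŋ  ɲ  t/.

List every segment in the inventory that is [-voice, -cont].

tʃ, p, t

Checking each segment against [-voice], [-continuant]: /tʃ/ (voiceless postalveolar affricate), /p/ (voiceless bilabial stop), /t/ (voiceless alveolar stop) satisfy every feature; every other segment in the inventory fails at least one.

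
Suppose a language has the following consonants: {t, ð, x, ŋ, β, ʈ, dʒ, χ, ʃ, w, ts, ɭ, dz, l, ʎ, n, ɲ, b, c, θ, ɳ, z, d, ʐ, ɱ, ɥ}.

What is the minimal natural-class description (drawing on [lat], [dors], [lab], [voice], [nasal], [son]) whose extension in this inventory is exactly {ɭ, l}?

Every target segment is [+lateral], [−dorsal]; each remaining inventory member fails at least one of these. Each conjunct is needed — [−dorsal] alone would also admit /t, ð, β, ʈ, …/; [+lateral] alone would also admit /ʎ/ — and no other single listed feature has exactly this extension, so two is the minimum.

[+lat, −dors]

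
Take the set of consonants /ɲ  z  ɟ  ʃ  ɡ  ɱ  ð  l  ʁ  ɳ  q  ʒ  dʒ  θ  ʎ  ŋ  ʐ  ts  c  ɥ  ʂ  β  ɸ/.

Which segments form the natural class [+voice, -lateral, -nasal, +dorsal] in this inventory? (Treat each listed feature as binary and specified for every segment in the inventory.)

ɟ, ɡ, ʁ, ɥ

Eliminate segments failing any feature: /ɲ, ɱ, ɳ, ŋ/ are [+nasal]; /z, ð, ʒ, dʒ, ʐ, β/ are [-dorsal]; /ʃ, q, θ, ts, c, ʂ, ɸ/ are [-voice]; /l, ʎ/ are [+lateral]. The remaining /ɟ, ɡ, ʁ, ɥ/ satisfy [+voice], [-lateral], [-nasal], [+dorsal].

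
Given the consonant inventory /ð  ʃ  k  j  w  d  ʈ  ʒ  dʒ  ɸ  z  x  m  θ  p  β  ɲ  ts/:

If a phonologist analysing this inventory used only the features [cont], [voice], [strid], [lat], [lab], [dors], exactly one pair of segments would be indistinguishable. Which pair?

/z/ (voiced alveolar fricative) and /ʒ/ (voiced postalveolar fricative) are both [+continuant], [+voice], [+strident], [-lateral], [-labial], [-dorsal], so none of the listed features separates them. (They do differ in [anterior] and [distributed], which are not among the given features.) Every other pair in the inventory differs on at least one listed feature.

z, ʒ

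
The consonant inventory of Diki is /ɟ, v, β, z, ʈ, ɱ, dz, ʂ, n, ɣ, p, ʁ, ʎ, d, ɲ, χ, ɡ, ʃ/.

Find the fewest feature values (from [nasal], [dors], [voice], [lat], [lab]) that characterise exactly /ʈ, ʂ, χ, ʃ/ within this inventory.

/ʈ, ʂ, χ, ʃ/ are all [-voice], [-labial], and no other segment in the inventory matches both values. Dropping any one of them over-generates: [-labial] alone would also admit /ɟ, z, dz, n, …/; [-voice] alone would also admit /p/. No other single listed feature picks out exactly this set either, so fewer than two features will not do.

[-voice, -lab]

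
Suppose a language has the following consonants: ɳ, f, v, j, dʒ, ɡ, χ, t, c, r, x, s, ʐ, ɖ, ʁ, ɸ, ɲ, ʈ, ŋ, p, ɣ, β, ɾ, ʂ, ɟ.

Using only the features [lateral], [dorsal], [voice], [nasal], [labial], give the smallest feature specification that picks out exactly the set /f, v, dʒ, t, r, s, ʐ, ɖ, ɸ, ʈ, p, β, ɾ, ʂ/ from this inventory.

Every target segment is [−nasal], [−dorsal]; each remaining inventory member fails at least one of these. Each conjunct is needed — [−dorsal] alone would also admit /ɳ/; [−nasal] alone would also admit /j, ɡ, χ, c, …/ — and no other single listed feature has exactly this extension, so two is the minimum.

[−nasal, −dorsal]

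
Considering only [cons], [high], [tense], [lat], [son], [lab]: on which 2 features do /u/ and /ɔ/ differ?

The two segments share [−consonantal], [−lateral], [+sonorant], [+labial]. The only features from the list on which they differ: /u/ is [+high] while /ɔ/ is [−high]; /u/ is [+tense] while /ɔ/ is [−tense].

[high], [tense]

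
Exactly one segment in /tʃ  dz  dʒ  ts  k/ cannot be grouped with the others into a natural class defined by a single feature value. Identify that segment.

The remaining segments after removing /k/ share [+delayed release]; /k/ (voiceless velar stop) is [−delayed release]. For every other candidate removal, the leftover set fails to share any single feature value that the removed segment lacks.

k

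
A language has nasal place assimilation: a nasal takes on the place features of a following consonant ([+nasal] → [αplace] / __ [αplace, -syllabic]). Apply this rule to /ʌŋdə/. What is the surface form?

[ʌndə]

In /ʌŋdə/, the nasal /ŋ/ precedes /d/, which is [+coronal]. The nasal assimilates in place, becoming the [+coronal] nasal /n/. The surface form is [ʌndə].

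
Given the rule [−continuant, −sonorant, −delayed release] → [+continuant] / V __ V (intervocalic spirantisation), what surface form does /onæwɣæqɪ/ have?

The only segment in the rule's environment that also matches [−continuant, −sonorant, −delayed release] is /q/. Applying [+continuant] turns the voiceless uvular stop into /χ/ (voiceless uvular fricative), giving [onæwɣæχɪ].

[onæwɣæχɪ]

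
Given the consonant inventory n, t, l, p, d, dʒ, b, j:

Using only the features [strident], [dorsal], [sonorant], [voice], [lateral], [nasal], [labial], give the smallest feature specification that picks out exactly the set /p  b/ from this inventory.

The target set is precisely the extension of [+labial] in this inventory.

[+labial]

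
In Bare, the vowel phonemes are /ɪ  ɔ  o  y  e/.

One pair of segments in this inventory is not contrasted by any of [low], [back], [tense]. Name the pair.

y, e

/y/ (high front rounded tense vowel) and /e/ (mid front unrounded tense vowel) are both [−low], [−back], [+tense], so none of the listed features separates them. (They do differ in [labial], [round] and [high], which are not among the given features.) Every other pair in the inventory differs on at least one listed feature.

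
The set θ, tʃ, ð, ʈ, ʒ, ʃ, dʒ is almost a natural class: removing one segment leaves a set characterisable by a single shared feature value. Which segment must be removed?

[distributed] groups all but one: /dʒ, tʃ, ʃ, θ, ð, ʒ/ share [+distributed] while /ʈ/ (voiceless retroflex stop) alone is [−distributed]. Removing any other segment would not leave a single-feature class that excludes it.

ʈ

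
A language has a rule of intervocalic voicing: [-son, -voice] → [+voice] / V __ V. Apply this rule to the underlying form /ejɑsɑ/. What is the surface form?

/s/ satisfies [-son, -voice] and sits in V __ V. The [+voice] counterpart of the voiceless alveolar fricative is /z/. Other segments in /ejɑsɑ/ either fail the structural description or are not in the environment, so the surface form is [ejɑzɑ].

[ejɑzɑ]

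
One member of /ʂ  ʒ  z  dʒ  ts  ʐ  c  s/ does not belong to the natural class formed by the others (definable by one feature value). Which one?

c

The remaining segments after removing /c/ share [+strident]; /c/ (voiceless palatal stop) is [−strident]. For every other candidate removal, the leftover set fails to share any single feature value that the removed segment lacks.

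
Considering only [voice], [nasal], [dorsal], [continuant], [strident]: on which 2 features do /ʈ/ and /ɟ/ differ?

The two segments share [−nasal], [−continuant], [−strident]. The only features from the list on which they differ: /ʈ/ is [−voice] while /ɟ/ is [+voice]; /ʈ/ is [−dorsal] while /ɟ/ is [+dorsal].

[voice], [dorsal]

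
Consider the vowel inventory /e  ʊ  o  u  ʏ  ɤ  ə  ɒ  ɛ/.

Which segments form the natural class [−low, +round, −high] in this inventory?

Eliminate segments failing any feature: /e, ɤ, ə, ɛ/ are [−round]; /ʊ, u, ʏ/ are [+high]; /ɒ/ is [+low]. The remaining /o/ satisfy [−low], [+round], [−high].

o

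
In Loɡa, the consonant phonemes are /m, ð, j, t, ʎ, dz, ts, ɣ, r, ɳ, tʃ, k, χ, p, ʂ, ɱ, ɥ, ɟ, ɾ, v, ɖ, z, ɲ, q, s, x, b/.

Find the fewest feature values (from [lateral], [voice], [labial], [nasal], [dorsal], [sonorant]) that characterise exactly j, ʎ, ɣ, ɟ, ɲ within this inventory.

Every target segment is [+voice], [-labial], [+dorsal]; each remaining inventory member fails at least one of these. Each conjunct is needed — [-labial, +dorsal] alone would also admit /k, χ, q, x/; [+voice, +dorsal] alone would also admit /ɥ/; [+voice, -labial] alone would also admit /ð, dz, r, ɳ, …/ — and no other combination of two listed features has exactly this extension, so three is the minimum.

[+voice, -labial, +dorsal]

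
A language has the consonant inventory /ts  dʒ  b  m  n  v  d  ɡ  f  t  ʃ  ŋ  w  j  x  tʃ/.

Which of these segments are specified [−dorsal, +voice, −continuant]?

dʒ, b, m, n, d

Among the inventory, the [−dorsal] segments are /ts, dʒ, b, m, n, v, d, f, t, ʃ, tʃ/.
Intersecting with [+voice] gives /dʒ, b, m, n, v, d/.
Among these, [−continuant] leaves /dʒ, b, m, n, d/.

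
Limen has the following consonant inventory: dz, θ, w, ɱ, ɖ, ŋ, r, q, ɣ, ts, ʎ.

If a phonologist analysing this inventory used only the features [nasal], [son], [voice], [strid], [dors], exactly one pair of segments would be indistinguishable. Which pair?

Both /ʎ/ and /w/ are [-nasal], [+sonorant], [+voice], [-strident], [+dorsal]. Since the list omits [lateral], [labial], [round] and [back] — which do distinguish the palatal lateral approximant from the labial-velar glide — this pair collapses; all other pairs remain distinct.

ʎ, w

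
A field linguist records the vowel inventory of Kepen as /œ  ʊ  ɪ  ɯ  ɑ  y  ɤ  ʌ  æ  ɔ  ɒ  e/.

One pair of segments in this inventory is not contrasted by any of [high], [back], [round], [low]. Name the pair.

ʌ, ɤ

Both /ʌ/ and /ɤ/ are [−high], [+back], [−round], [−low]. Since the list omits [tense] — which does distinguish the mid back unrounded lax vowel from the mid back unrounded tense vowel — this pair collapses; all other pairs remain distinct.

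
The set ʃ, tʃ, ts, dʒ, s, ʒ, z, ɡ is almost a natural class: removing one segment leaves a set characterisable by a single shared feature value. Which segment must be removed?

ɡ

/tʃ, ʒ, ʃ, z, s, ts, dʒ/ are all [+strident], but /ɡ/ (voiced velar stop) is [-strident]. No other single segment can be removed to leave a set sharing one feature value that the removed segment lacks, so /ɡ/ is the odd one out.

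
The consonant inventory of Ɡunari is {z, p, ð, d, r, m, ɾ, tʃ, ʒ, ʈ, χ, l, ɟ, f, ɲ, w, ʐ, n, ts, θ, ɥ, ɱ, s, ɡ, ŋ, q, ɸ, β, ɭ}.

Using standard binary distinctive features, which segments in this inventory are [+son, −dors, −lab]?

r, ɾ, l, n, ɭ

Eliminate segments failing any feature: /z, p, ð, d, tʃ, ʒ, ʈ, χ, ɟ, f, ʐ, ts, θ, s, ɡ, q, ɸ, β/ are [−sonorant]; /m, ɱ/ are [+labial]; /ɲ, w, ɥ, ŋ/ are [+dorsal]. The remaining /r, ɾ, l, n, ɭ/ satisfy [+sonorant], [−dorsal], [−labial].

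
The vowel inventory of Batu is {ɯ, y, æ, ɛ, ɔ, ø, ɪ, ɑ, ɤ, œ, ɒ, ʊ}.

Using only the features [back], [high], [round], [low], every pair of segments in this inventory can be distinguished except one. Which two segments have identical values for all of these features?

œ, ø

/œ/ (mid front rounded lax vowel) and /ø/ (mid front rounded tense vowel) are both [−back], [−high], [+round], [−low], so none of the listed features separates them. (They do differ in [tense], which is not among the given features.) Every other pair in the inventory differs on at least one listed feature.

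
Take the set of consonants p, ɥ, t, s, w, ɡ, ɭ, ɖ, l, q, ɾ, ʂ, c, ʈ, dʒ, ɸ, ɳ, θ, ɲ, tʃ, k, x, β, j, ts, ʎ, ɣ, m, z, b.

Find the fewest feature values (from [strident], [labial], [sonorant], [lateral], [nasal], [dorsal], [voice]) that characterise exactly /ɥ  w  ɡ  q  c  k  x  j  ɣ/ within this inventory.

Every target segment is [-nasal], [-lateral], [+dorsal]; each remaining inventory member fails at least one of these. Each conjunct is needed — [-lateral, +dorsal] alone would also admit /ɲ/; [-nasal, +dorsal] alone would also admit /ʎ/; [-nasal, -lateral] alone would also admit /p, t, s, ɖ, …/ — and no other combination of two listed features has exactly this extension, so three is the minimum.

[-nasal, -lateral, +dorsal]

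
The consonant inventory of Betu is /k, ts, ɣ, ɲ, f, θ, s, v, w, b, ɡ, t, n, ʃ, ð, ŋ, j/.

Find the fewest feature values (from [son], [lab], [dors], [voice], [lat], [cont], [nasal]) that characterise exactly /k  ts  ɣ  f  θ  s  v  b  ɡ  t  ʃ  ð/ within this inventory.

[−son]

The target set is precisely the extension of [−sonorant] in this inventory.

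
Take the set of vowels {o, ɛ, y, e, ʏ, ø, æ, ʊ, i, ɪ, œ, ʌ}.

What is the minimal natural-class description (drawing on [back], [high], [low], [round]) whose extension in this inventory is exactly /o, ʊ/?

[+back, +round]

/o, ʊ/ are all [+back], [+round], and no other segment in the inventory matches both values. Dropping any one of them over-generates: [+round] alone would also admit /y, ʏ, ø, œ/; [+back] alone would also admit /ʌ/. No other single listed feature picks out exactly this set either, so fewer than two features will not do.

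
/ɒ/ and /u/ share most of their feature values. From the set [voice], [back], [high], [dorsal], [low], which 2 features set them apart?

The two segments share [+voice], [+back], [+dorsal]. The only features from the list on which they differ: /ɒ/ is [−high] while /u/ is [+high]; /ɒ/ is [+low] while /u/ is [−low].

[high], [low]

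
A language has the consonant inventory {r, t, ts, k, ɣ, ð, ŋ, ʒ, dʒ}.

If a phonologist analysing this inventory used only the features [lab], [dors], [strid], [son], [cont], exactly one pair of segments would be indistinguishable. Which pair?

ts, dʒ

Both /ts/ and /dʒ/ are [−labial], [−dorsal], [+strident], [−sonorant], [−continuant]. Since the list omits [voice], [anterior] and [distributed] — which do distinguish the voiceless alveolar affricate from the voiced postalveolar affricate — this pair collapses; all other pairs remain distinct.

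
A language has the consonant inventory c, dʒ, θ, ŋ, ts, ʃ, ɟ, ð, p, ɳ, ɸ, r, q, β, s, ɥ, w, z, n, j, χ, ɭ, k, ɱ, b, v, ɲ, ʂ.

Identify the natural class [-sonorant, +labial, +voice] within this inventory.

β, b, v

Checking each segment against [-sonorant], [+labial], [+voice]: /β/ (voiced bilabial fricative), /b/ (voiced bilabial stop), /v/ (voiced labiodental fricative) satisfy every feature; every other segment in the inventory fails at least one.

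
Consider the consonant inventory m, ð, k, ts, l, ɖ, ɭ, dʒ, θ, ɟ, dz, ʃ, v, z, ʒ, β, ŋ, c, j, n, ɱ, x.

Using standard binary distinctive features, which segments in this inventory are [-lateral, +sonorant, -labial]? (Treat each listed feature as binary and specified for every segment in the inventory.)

ŋ, j, n

Eliminate segments failing any feature: /m, ɱ/ are [+labial]; /ð, k, ts, ɖ, dʒ, θ, ɟ, dz, ʃ, v, z, ʒ, β, c, x/ are [-sonorant]; /l, ɭ/ are [+lateral]. The remaining /ŋ, j, n/ satisfy [-lateral], [+sonorant], [-labial].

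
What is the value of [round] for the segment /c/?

[-round]

/c/ is the voiceless palatal stop, hence [-round].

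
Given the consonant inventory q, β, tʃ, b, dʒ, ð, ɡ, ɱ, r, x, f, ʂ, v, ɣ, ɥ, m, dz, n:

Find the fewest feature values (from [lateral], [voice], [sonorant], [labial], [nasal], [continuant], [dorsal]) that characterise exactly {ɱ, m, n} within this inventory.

/ɱ, m, n/ are exactly the [+nasal] segments in the inventory, so a single feature suffices.

[+nasal]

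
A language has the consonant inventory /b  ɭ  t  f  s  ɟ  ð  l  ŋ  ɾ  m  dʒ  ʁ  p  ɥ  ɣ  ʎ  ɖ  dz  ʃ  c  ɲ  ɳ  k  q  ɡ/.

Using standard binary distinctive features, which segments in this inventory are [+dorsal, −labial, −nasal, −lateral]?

First, the [+dorsal] segments are /ɟ, ŋ, ʁ, ɥ, ɣ, ʎ, c, ɲ, k, q, ɡ/.
Within that set, [−labial] gives /ɟ, ŋ, ʁ, ɣ, ʎ, c, ɲ, k, q, ɡ/.
Intersecting with [−nasal] gives /ɟ, ʁ, ɣ, ʎ, c, k, q, ɡ/.
Intersecting with [−lateral] leaves /ɟ, ʁ, ɣ, c, k, q, ɡ/.

ɟ, ʁ, ɣ, c, k, q, ɡ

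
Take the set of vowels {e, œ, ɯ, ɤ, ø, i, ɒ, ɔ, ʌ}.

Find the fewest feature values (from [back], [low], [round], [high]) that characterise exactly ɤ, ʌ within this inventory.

/ɤ, ʌ/ are all [-high], [+back], [-round], and no other segment in the inventory matches all three values. Dropping any one of them over-generates: [+back, -round] alone would also admit /ɯ/; [-high, -round] alone would also admit /e/; [-high, +back] alone would also admit /ɒ, ɔ/. No other combination of two listed features picks out exactly this set either, so fewer than three features will not do.

[-high, +back, -round]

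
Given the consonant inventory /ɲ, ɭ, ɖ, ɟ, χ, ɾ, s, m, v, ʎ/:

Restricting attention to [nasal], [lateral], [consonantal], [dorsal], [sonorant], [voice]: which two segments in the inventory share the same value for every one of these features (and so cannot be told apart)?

/ɖ/ (voiced retroflex stop) and /v/ (voiced labiodental fricative) are both [−nasal], [−lateral], [+consonantal], [−dorsal], [−sonorant], [+voice], so none of the listed features separates them. (They do differ in [continuant], [labial] and [coronal], which are not among the given features.) Every other pair in the inventory differs on at least one listed feature.

ɖ, v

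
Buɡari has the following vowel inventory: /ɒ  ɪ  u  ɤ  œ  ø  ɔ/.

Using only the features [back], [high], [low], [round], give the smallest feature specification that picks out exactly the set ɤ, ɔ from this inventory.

[−high, −low, +back]

/ɤ, ɔ/ are all [−high], [−low], [+back], and no other segment in the inventory matches all three values. Dropping any one of them over-generates: [−low, +back] alone would also admit /u/; [−high, +back] alone would also admit /ɒ/; [−high, −low] alone would also admit /œ, ø/. No other combination of two listed features picks out exactly this set either, so fewer than three features will not do.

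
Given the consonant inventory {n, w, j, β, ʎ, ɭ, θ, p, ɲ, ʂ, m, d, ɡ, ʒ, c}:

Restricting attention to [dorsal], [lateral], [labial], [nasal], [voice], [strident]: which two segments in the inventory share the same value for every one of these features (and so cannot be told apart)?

ɡ, j

/ɡ/ (voiced velar stop) and /j/ (palatal glide) are both [+dorsal], [−lateral], [−labial], [−nasal], [+voice], [−strident], so none of the listed features separates them. (They do differ in [sonorant], [continuant] and [back], which are not among the given features.) Every other pair in the inventory differs on at least one listed feature.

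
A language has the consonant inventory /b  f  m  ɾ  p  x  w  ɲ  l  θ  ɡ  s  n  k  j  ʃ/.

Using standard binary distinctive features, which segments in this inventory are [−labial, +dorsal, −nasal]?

x, ɡ, k, j

Among the inventory, the [−labial] segments are /ɾ, x, ɲ, l, θ, ɡ, s, n, k, j, ʃ/.
Of those, [+dorsal] gives /x, ɲ, ɡ, k, j/.
Within that set, [−nasal] leaves /x, ɡ, k, j/.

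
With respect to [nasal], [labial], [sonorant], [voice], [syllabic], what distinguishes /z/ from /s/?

[voice]

The two segments share [-nasal], [-labial], [-sonorant], [-syllabic]. The only feature from the list on which they differ: /z/ is [+voice] while /s/ is [-voice].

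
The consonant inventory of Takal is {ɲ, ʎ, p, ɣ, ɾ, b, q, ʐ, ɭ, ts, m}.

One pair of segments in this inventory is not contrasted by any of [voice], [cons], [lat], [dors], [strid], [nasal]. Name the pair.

/b/ (voiced bilabial stop) and /ɾ/ (alveolar tap) are both [+voice], [+consonantal], [−lateral], [−dorsal], [−strident], [−nasal], so none of the listed features separates them. (They do differ in [sonorant], [labial] and [coronal], which are not among the given features.) Every other pair in the inventory differs on at least one listed feature.

b, ɾ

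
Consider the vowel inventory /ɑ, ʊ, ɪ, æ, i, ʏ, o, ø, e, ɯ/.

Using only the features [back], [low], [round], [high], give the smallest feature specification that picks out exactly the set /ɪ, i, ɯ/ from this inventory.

[+high, -round]

The class [+high], [-round] has exactly /ɪ, i, ɯ/ as its extension in this inventory. No smaller conjunction from the listed features achieves this: [-round] alone would also admit /ɑ, æ, e/; [+high] alone would also admit /ʊ, ʏ/; and checking the remaining single features turns up none with this extension.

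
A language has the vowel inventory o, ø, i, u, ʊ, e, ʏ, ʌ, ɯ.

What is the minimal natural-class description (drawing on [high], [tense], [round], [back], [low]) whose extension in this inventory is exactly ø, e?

Every target segment is [−high], [−back]; each remaining inventory member fails at least one of these. Each conjunct is needed — [−back] alone would also admit /i, ʏ/; [−high] alone would also admit /o, ʌ/ — and no other single listed feature has exactly this extension, so two is the minimum.

[−high, −back]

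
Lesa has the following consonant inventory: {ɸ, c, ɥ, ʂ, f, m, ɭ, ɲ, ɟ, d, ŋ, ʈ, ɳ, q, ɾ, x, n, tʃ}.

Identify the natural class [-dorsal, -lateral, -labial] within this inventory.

ʂ, d, ʈ, ɳ, ɾ, n, tʃ

Eliminate segments failing any feature: /ɸ, f, m/ are [+labial]; /c, ɥ, ɲ, ɟ, ŋ, q, x/ are [+dorsal]; /ɭ/ is [+lateral]. The remaining /ʂ, d, ʈ, ɳ, ɾ, n, tʃ/ satisfy [-dorsal], [-lateral], [-labial].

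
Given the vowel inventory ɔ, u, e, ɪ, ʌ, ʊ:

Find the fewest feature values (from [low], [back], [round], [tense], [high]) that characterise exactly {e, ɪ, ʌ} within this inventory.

[−round]

/e, ɪ, ʌ/ are exactly the [−round] segments in the inventory, so a single feature suffices.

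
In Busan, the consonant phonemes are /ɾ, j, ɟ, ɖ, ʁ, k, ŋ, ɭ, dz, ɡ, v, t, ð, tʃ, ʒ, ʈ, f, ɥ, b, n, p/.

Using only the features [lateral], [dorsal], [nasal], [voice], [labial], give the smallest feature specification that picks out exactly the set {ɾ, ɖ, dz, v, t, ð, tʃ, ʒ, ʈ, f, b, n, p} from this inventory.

[−lateral, −dorsal]

The class [−lateral], [−dorsal] has exactly /ɾ, ɖ, dz, v, t, ð, tʃ, ʒ, ʈ, f, b, n, p/ as its extension in this inventory. No smaller conjunction from the listed features achieves this: [−dorsal] alone would also admit /ɭ/; [−lateral] alone would also admit /j, ɟ, ʁ, k, …/; and checking the remaining single features turns up none with this extension.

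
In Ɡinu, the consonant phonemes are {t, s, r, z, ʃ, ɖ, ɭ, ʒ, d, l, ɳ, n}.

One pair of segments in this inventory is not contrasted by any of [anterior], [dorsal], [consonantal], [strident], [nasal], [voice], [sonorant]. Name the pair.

/l/ (alveolar lateral approximant) and /r/ (alveolar trill) are both [+anterior], [−dorsal], [+consonantal], [−strident], [−nasal], [+voice], [+sonorant], so none of the listed features separates them. (They do differ in [lateral], which is not among the given features.) Every other pair in the inventory differs on at least one listed feature.

l, r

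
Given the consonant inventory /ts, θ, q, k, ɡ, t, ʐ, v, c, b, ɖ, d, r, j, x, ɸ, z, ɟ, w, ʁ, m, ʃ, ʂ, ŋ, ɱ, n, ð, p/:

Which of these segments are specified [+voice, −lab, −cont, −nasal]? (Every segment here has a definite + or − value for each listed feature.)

Eliminate segments failing any feature: /ts, θ, q, k, t, c, x, ɸ, ʃ, ʂ, p/ are [−voice]; /ʐ, r, j, z, ʁ, ð/ are [+continuant]; /v, b, w, m, ɱ/ are [+labial]; /ŋ, n/ are [+nasal]. The remaining /ɡ, ɖ, d, ɟ/ satisfy [+voice], [−labial], [−continuant], [−nasal].

ɡ, ɖ, d, ɟ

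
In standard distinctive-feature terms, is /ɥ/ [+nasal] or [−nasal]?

/ɥ/ is the labial-palatal glide. The feature [nasal] marks segments produced with velum lowered (airflow through the nose); /ɥ/ lacks this property, so it is [−nasal].

[−nasal]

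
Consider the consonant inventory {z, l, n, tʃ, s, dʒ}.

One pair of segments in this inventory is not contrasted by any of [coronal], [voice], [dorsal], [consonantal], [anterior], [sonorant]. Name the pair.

l, n

Both /l/ and /n/ are [+coronal], [+voice], [-dorsal], [+consonantal], [+anterior], [+sonorant]. Since the list omits [nasal] and [lateral] — which do distinguish the alveolar lateral approximant from the alveolar nasal — this pair collapses; all other pairs remain distinct.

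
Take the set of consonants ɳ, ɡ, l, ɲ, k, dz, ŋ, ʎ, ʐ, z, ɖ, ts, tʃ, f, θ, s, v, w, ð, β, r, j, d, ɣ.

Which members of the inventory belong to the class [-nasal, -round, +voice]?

Eliminate segments failing any feature: /ɳ, ɲ, ŋ/ are [+nasal]; /k, ts, tʃ, f, θ, s/ are [-voice]; /w/ is [+round]. The remaining /ɡ, l, dz, ʎ, ʐ, z, ɖ, v, ð, β, r, j, d, ɣ/ satisfy [-nasal], [-round], [+voice].

ɡ, l, dz, ʎ, ʐ, z, ɖ, v, ð, β, r, j, d, ɣ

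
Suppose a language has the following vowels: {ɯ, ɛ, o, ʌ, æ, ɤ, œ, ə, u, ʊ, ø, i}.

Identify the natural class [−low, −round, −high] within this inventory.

ɛ, ʌ, ɤ, ə

The [−low] segments are /ɯ, ɛ, o, ʌ, ɤ, œ, ə, u, ʊ, ø, i/.
Then [−round] gives /ɯ, ɛ, ʌ, ɤ, ə, i/.
Within that set, [−high] leaves /ɛ, ʌ, ɤ, ə/.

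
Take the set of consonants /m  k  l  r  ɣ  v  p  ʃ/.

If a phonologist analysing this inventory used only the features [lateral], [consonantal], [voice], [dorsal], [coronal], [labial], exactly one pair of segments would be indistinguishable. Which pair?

Both /m/ and /v/ are [−lateral], [+consonantal], [+voice], [−dorsal], [−coronal], [+labial]. Since the list omits [sonorant], [nasal] and [continuant] — which do distinguish the bilabial nasal from the voiced labiodental fricative — this pair collapses; all other pairs remain distinct.

m, v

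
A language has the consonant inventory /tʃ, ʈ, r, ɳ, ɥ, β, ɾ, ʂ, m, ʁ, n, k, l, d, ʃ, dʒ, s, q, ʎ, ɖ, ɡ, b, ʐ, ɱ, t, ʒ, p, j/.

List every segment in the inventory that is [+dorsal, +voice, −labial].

First, the [+dorsal] segments are /ɥ, ʁ, k, q, ʎ, ɡ, j/.
Within that set, [+voice] gives /ɥ, ʁ, ʎ, ɡ, j/.
Intersecting with [−labial] leaves /ʁ, ʎ, ɡ, j/.

ʁ, ʎ, ɡ, j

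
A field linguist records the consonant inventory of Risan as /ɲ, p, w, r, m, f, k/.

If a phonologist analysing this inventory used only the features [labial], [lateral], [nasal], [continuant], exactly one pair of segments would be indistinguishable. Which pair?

w, f

On the given features, /w/ and /f/ have an identical profile: [+labial], [−lateral], [−nasal], [+continuant]. No other two segments in the inventory coincide on all 4 features. (They do differ in [sonorant], [voice], [round] and [dorsal], which are not among the given features.)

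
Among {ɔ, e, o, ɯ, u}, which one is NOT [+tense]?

ɔ

Every segment except /ɔ/ is [+tense]. /ɔ/ (mid back rounded lax vowel) is [-tense], so it is the exception.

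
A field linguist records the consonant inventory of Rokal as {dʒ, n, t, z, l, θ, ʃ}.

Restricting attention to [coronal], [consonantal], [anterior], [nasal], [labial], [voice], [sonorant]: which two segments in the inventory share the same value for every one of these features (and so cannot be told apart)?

/θ/ (voiceless dental fricative) and /t/ (voiceless alveolar stop) are both [+coronal], [+consonantal], [+anterior], [−nasal], [−labial], [−voice], [−sonorant], so none of the listed features separates them. (They do differ in [continuant] and [distributed], which are not among the given features.) Every other pair in the inventory differs on at least one listed feature.

θ, t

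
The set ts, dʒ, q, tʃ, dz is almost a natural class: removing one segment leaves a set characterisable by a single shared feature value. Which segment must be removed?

[delayed release] (equivalently [strident], [coronal], [dorsal]) groups all but one: /dz, ts, tʃ, dʒ/ share [+delayed release] while /q/ (voiceless uvular stop) alone is [-delayed release]. Removing any other segment would not leave a single-feature class that excludes it.

q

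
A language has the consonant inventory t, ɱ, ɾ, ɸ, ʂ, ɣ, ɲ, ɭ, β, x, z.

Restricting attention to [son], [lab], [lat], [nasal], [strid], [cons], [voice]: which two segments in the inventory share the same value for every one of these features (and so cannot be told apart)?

t, x

Both /t/ and /x/ are [-sonorant], [-labial], [-lateral], [-nasal], [-strident], [+consonantal], [-voice]. Since the list omits [continuant], [coronal] and [dorsal] — which do distinguish the voiceless alveolar stop from the voiceless velar fricative — this pair collapses; all other pairs remain distinct.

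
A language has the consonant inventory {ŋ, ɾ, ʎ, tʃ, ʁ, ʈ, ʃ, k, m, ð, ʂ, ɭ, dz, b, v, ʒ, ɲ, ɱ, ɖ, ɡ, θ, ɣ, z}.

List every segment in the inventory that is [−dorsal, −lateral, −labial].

Eliminate segments failing any feature: /ŋ, ʎ, ʁ, k, ɲ, ɡ, ɣ/ are [+dorsal]; /m, b, v, ɱ/ are [+labial]; /ɭ/ is [+lateral]. The remaining /ɾ, tʃ, ʈ, ʃ, ð, ʂ, dz, ʒ, ɖ, θ, z/ satisfy [−dorsal], [−lateral], [−labial].

ɾ, tʃ, ʈ, ʃ, ð, ʂ, dz, ʒ, ɖ, θ, z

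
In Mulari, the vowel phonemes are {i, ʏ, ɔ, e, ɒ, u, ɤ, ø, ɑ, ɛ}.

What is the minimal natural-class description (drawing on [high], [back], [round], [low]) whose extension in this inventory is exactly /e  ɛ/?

The class [−high], [−back], [−round] has exactly /e, ɛ/ as its extension in this inventory. No smaller conjunction from the listed features achieves this: [−back, −round] alone would also admit /i/; [−high, −round] alone would also admit /ɤ, ɑ/; [−high, −back] alone would also admit /ø/; and checking the remaining two-feature bundles turns up none with this extension.

[−high, −back, −round]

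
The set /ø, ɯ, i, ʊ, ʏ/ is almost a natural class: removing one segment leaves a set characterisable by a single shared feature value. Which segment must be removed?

/i, ʊ, ʏ, ɯ/ are all [+high], but /ø/ (mid front rounded tense vowel) is [−high]. No other single segment can be removed to leave a set sharing one feature value that the removed segment lacks, so /ø/ is the odd one out.

ø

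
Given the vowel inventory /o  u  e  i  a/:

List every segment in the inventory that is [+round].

o, u

The [+round] segments here are /o, u/; the remaining /e, i, a/ are [−round].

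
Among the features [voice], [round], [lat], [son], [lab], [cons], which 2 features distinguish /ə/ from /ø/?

/ə/ (mid central vowel (schwa)) and /ø/ (mid front rounded tense vowel) agree on [+voice], [-lateral], [+sonorant], [-consonantal]. They differ on [labial] (/ə/ [-], /ø/ [+]), [round] (/ə/ [-], /ø/ [+]).

[labial], [round]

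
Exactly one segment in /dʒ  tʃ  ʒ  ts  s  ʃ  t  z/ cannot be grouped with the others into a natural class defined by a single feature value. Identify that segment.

[strident] groups all but one: /ʒ, ts, s, tʃ, z, dʒ, ʃ/ share [+strident] while /t/ (voiceless alveolar stop) alone is [-strident]. Removing any other segment would not leave a single-feature class that excludes it.

t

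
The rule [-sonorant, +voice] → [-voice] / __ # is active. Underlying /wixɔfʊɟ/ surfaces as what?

[wixɔfʊc]

The only segment in the rule's environment that also matches [-sonorant, +voice] is /ɟ/. Applying [-voice] turns the voiced palatal stop into /c/ (voiceless palatal stop), giving [wixɔfʊc].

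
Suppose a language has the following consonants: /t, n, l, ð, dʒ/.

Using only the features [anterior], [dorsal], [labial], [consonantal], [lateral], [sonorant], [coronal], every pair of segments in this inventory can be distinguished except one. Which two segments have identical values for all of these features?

t, ð

On the given features, /t/ and /ð/ have an identical profile: [+anterior], [-dorsal], [-labial], [+consonantal], [-lateral], [-sonorant], [+coronal]. No other two segments in the inventory coincide on all 7 features. (They do differ in [voice], [continuant] and [distributed], which are not among the given features.)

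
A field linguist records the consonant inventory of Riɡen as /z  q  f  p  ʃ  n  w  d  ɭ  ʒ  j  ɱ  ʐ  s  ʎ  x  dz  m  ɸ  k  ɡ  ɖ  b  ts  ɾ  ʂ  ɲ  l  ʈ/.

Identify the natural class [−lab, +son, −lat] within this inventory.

n, j, ɾ, ɲ

Checking each segment against [−labial], [+sonorant], [−lateral]: /n/ (alveolar nasal), /j/ (palatal glide), /ɾ/ (alveolar tap), /ɲ/ (palatal nasal) satisfy every feature; every other segment in the inventory fails at least one.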